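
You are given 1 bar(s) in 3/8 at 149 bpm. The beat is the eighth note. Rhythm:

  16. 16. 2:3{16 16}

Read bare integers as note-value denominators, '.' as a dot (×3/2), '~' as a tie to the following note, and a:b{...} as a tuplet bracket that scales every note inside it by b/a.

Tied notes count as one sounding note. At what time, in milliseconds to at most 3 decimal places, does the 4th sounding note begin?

note 4 onset = 9/4b = 906.04ms

1. 0.0ms @ 0 + 302.013ms (3/4)
2. 302.013ms @ 3/4 + 302.013ms (3/4)
3. 604.027ms @ 3/2 + 302.013ms (3/4)
4. 906.04ms @ 9/4 + 302.013ms (3/4)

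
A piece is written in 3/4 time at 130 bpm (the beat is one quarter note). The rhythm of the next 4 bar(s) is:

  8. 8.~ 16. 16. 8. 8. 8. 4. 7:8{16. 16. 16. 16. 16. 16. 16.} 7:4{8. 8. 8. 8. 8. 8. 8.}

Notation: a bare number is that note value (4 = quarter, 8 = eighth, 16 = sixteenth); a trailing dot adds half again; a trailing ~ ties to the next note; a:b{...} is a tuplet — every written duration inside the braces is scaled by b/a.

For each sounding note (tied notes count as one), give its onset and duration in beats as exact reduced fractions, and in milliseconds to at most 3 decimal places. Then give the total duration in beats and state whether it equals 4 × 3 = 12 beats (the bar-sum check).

1) 0.0ms=0b +346.154ms=3/4b
2) 346.154ms=3/4b +519.231ms=9/8b
3) 865.385ms=15/8b +173.077ms=3/8b
4) 1038.462ms=9/4b +346.154ms=3/4b
5) 1384.615ms=3b +346.154ms=3/4b
6) 1730.769ms=15/4b +346.154ms=3/4b
7) 2076.923ms=9/2b +692.308ms=3/2b
8) 2769.231ms=6b +197.802ms=3/7b
9) 2967.033ms=45/7b +197.802ms=3/7b
10) 3164.835ms=48/7b +197.802ms=3/7b
11) 3362.637ms=51/7b +197.802ms=3/7b
12) 3560.44ms=54/7b +197.802ms=3/7b
13) 3758.242ms=57/7b +197.802ms=3/7b
14) 3956.044ms=60/7b +197.802ms=3/7b
15) 4153.846ms=9b +197.802ms=3/7b
16) 4351.648ms=66/7b +197.802ms=3/7b
17) 4549.451ms=69/7b +197.802ms=3/7b
18) 4747.253ms=72/7b +197.802ms=3/7b
19) 4945.055ms=75/7b +197.802ms=3/7b
20) 5142.857ms=78/7b +197.802ms=3/7b
21) 5340.659ms=81/7b +197.802ms=3/7b
Σ=12b of 12 (130bpm 3/4) — PASS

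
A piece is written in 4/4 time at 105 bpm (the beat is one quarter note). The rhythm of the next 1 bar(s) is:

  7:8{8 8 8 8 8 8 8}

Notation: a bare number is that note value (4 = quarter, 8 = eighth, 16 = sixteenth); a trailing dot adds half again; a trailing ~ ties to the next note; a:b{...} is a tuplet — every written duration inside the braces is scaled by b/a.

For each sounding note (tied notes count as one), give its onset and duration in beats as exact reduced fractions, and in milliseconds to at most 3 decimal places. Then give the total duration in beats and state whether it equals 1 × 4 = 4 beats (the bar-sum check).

1) 0.0ms=0b +326.531ms=4/7b
2) 326.531ms=4/7b +326.531ms=4/7b
3) 653.061ms=8/7b +326.531ms=4/7b
4) 979.592ms=12/7b +326.531ms=4/7b
5) 1306.122ms=16/7b +326.531ms=4/7b
6) 1632.653ms=20/7b +326.531ms=4/7b
7) 1959.184ms=24/7b +326.531ms=4/7b
Σ=4b of 4 (105bpm 4/4) — PASS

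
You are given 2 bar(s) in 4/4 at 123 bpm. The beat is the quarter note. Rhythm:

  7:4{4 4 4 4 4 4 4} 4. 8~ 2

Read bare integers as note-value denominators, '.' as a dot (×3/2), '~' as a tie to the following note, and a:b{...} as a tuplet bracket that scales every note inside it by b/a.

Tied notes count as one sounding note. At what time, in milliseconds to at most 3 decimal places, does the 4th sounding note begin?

1. 0.0ms @ 0 + 278.746ms (4/7)
2. 278.746ms @ 4/7 + 278.746ms (4/7)
3. 557.491ms @ 8/7 + 278.746ms (4/7)
4. 836.237ms @ 12/7 + 278.746ms (4/7)
5. 1114.983ms @ 16/7 + 278.746ms (4/7)
6. 1393.728ms @ 20/7 + 278.746ms (4/7)
7. 1672.474ms @ 24/7 + 278.746ms (4/7)
8. 1951.22ms @ 4 + 731.707ms (3/2)
9. 2682.927ms @ 11/2 + 1219.512ms (5/2)

note 4 onset = 12/7b = 836.237ms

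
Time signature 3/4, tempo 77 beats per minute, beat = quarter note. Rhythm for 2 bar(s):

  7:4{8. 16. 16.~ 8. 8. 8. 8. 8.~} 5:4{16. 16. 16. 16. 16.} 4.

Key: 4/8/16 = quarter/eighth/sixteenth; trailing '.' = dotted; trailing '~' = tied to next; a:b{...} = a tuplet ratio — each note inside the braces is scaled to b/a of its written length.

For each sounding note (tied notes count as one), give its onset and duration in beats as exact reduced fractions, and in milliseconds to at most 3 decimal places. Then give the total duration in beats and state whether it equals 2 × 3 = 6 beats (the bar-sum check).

1) 0.0ms=0b +333.952ms=3/7b
2) 333.952ms=3/7b +166.976ms=3/14b
3) 500.928ms=9/14b +500.928ms=9/14b
4) 1001.855ms=9/7b +333.952ms=3/7b
5) 1335.807ms=12/7b +333.952ms=3/7b
6) 1669.759ms=15/7b +333.952ms=3/7b
7) 2003.711ms=18/7b +567.718ms=51/70b
8) 2571.429ms=33/10b +233.766ms=3/10b
9) 2805.195ms=18/5b +233.766ms=3/10b
10) 3038.961ms=39/10b +233.766ms=3/10b
11) 3272.727ms=21/5b +233.766ms=3/10b
12) 3506.494ms=9/2b +1168.831ms=3/2b
Σ=6b of 6 (77bpm 3/4) — PASS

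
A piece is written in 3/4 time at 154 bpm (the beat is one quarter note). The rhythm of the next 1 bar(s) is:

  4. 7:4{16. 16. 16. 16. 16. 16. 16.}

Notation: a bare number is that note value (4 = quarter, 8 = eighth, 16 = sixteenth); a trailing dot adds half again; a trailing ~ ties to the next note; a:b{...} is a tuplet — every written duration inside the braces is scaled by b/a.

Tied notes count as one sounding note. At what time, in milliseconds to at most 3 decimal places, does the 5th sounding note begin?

1. 0.0ms @ 0 + 584.416ms (3/2)
2. 584.416ms @ 3/2 + 83.488ms (3/14)
3. 667.904ms @ 12/7 + 83.488ms (3/14)
4. 751.391ms @ 27/14 + 83.488ms (3/14)
5. 834.879ms @ 15/7 + 83.488ms (3/14)
6. 918.367ms @ 33/14 + 83.488ms (3/14)
7. 1001.855ms @ 18/7 + 83.488ms (3/14)
8. 1085.343ms @ 39/14 + 83.488ms (3/14)

note 5 onset = 15/7b = 834.879ms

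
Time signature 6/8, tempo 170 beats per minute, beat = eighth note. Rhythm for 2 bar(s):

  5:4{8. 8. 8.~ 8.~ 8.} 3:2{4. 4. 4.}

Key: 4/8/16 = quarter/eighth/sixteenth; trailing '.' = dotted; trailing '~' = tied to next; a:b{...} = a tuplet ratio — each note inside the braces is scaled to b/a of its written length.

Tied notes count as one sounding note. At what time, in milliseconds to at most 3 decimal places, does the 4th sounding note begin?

note 4 onset = 6b = 2117.647ms

1. 0.0ms @ 0 + 423.529ms (6/5)
2. 423.529ms @ 6/5 + 423.529ms (6/5)
3. 847.059ms @ 12/5 + 1270.588ms (18/5)
4. 2117.647ms @ 6 + 705.882ms (2)
5. 2823.529ms @ 8 + 705.882ms (2)
6. 3529.412ms @ 10 + 705.882ms (2)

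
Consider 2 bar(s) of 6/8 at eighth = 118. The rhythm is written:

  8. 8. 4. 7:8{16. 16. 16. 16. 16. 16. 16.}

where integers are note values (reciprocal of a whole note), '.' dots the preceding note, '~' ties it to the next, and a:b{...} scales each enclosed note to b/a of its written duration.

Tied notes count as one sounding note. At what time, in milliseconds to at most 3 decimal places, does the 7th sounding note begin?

1. 0.0ms @ 0 + 762.712ms (3/2)
2. 762.712ms @ 3/2 + 762.712ms (3/2)
3. 1525.424ms @ 3 + 1525.424ms (3)
4. 3050.847ms @ 6 + 435.835ms (6/7)
5. 3486.683ms @ 48/7 + 435.835ms (6/7)
6. 3922.518ms @ 54/7 + 435.835ms (6/7)
7. 4358.354ms @ 60/7 + 435.835ms (6/7)
8. 4794.189ms @ 66/7 + 435.835ms (6/7)
9. 5230.024ms @ 72/7 + 435.835ms (6/7)
10. 5665.86ms @ 78/7 + 435.835ms (6/7)

note 7 onset = 60/7b = 4358.354ms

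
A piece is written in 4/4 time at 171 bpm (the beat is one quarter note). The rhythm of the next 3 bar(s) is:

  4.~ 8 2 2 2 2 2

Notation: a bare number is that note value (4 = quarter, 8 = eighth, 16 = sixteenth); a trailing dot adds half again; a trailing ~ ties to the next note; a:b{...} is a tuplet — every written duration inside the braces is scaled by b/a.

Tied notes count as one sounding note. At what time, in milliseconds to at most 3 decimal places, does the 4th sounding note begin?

1. 0.0ms @ 0 + 701.754ms (2)
2. 701.754ms @ 2 + 701.754ms (2)
3. 1403.509ms @ 4 + 701.754ms (2)
4. 2105.263ms @ 6 + 701.754ms (2)
5. 2807.018ms @ 8 + 701.754ms (2)
6. 3508.772ms @ 10 + 701.754ms (2)

note 4 onset = 6b = 2105.263ms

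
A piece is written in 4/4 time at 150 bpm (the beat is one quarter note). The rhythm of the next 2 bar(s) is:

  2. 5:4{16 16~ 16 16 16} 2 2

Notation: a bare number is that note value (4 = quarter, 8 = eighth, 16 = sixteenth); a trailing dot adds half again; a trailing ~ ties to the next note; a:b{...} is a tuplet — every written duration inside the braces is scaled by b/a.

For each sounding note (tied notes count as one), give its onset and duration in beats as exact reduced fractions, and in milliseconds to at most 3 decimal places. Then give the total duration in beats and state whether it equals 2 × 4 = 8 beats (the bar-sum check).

1) 0.0ms=0b +1200.0ms=3b
2) 1200.0ms=3b +80.0ms=1/5b
3) 1280.0ms=16/5b +160.0ms=2/5b
4) 1440.0ms=18/5b +80.0ms=1/5b
5) 1520.0ms=19/5b +80.0ms=1/5b
6) 1600.0ms=4b +800.0ms=2b
7) 2400.0ms=6b +800.0ms=2b
Σ=8b of 8 (150bpm 4/4) — PASS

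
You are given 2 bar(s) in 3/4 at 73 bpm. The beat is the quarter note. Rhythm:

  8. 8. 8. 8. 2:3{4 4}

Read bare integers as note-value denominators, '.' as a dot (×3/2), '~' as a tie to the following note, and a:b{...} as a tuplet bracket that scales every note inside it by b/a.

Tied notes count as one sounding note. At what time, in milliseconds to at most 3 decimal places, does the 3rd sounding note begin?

1. 0.0ms @ 0 + 616.438ms (3/4)
2. 616.438ms @ 3/4 + 616.438ms (3/4)
3. 1232.877ms @ 3/2 + 616.438ms (3/4)
4. 1849.315ms @ 9/4 + 616.438ms (3/4)
5. 2465.753ms @ 3 + 1232.877ms (3/2)
6. 3698.63ms @ 9/2 + 1232.877ms (3/2)

note 3 onset = 3/2b = 1232.877ms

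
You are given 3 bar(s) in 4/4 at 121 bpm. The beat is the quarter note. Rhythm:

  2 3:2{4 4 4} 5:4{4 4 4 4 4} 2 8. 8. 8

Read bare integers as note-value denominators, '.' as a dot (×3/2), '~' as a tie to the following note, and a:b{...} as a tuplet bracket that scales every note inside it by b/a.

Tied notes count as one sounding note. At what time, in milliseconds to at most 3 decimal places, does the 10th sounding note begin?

1. 0.0ms @ 0 + 991.736ms (2)
2. 991.736ms @ 2 + 330.579ms (2/3)
3. 1322.314ms @ 8/3 + 330.579ms (2/3)
4. 1652.893ms @ 10/3 + 330.579ms (2/3)
5. 1983.471ms @ 4 + 396.694ms (4/5)
6. 2380.165ms @ 24/5 + 396.694ms (4/5)
7. 2776.86ms @ 28/5 + 396.694ms (4/5)
8. 3173.554ms @ 32/5 + 396.694ms (4/5)
9. 3570.248ms @ 36/5 + 396.694ms (4/5)
10. 3966.942ms @ 8 + 991.736ms (2)
11. 4958.678ms @ 10 + 371.901ms (3/4)
12. 5330.579ms @ 43/4 + 371.901ms (3/4)
13. 5702.479ms @ 23/2 + 247.934ms (1/2)

note 10 onset = 8b = 3966.942ms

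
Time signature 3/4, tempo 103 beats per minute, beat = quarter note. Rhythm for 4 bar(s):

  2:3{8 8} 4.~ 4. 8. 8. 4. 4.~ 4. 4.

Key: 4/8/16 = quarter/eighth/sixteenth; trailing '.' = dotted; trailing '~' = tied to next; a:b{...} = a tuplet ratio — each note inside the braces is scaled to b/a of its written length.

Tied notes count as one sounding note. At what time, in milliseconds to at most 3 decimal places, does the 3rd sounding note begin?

note 3 onset = 3/2b = 873.786ms

1. 0.0ms @ 0 + 436.893ms (3/4)
2. 436.893ms @ 3/4 + 436.893ms (3/4)
3. 873.786ms @ 3/2 + 1747.573ms (3)
4. 2621.359ms @ 9/2 + 436.893ms (3/4)
5. 3058.252ms @ 21/4 + 436.893ms (3/4)
6. 3495.146ms @ 6 + 873.786ms (3/2)
7. 4368.932ms @ 15/2 + 1747.573ms (3)
8. 6116.505ms @ 21/2 + 873.786ms (3/2)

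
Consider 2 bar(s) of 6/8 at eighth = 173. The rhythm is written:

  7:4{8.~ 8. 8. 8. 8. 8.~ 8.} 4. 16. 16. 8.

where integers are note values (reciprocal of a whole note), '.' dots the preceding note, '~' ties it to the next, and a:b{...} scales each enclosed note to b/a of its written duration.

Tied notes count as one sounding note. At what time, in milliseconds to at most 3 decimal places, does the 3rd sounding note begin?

note 3 onset = 18/7b = 891.825ms

1. 0.0ms @ 0 + 594.55ms (12/7)
2. 594.55ms @ 12/7 + 297.275ms (6/7)
3. 891.825ms @ 18/7 + 297.275ms (6/7)
4. 1189.1ms @ 24/7 + 297.275ms (6/7)
5. 1486.375ms @ 30/7 + 594.55ms (12/7)
6. 2080.925ms @ 6 + 1040.462ms (3)
7. 3121.387ms @ 9 + 260.116ms (3/4)
8. 3381.503ms @ 39/4 + 260.116ms (3/4)
9. 3641.618ms @ 21/2 + 520.231ms (3/2)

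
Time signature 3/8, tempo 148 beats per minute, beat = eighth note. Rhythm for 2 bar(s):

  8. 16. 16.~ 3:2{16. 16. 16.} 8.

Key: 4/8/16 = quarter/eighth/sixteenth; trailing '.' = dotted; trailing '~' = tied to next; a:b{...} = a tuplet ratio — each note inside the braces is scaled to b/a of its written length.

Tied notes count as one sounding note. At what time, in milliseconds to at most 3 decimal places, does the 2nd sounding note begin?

note 2 onset = 3/2b = 608.108ms

1. 0.0ms @ 0 + 608.108ms (3/2)
2. 608.108ms @ 3/2 + 304.054ms (3/4)
3. 912.162ms @ 9/4 + 506.757ms (5/4)
4. 1418.919ms @ 7/2 + 202.703ms (1/2)
5. 1621.622ms @ 4 + 202.703ms (1/2)
6. 1824.324ms @ 9/2 + 608.108ms (3/2)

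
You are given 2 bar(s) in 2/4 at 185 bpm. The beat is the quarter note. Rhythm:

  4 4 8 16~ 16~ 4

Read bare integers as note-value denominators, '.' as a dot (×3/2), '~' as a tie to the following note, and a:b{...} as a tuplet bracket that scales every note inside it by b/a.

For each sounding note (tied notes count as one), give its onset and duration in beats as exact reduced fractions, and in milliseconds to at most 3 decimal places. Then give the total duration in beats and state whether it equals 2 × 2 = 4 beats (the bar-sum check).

1) 0.0ms=0b +324.324ms=1b
2) 324.324ms=1b +324.324ms=1b
3) 648.649ms=2b +162.162ms=1/2b
4) 810.811ms=5/2b +486.486ms=3/2b
Σ=4b of 4 (185bpm 2/4) — PASS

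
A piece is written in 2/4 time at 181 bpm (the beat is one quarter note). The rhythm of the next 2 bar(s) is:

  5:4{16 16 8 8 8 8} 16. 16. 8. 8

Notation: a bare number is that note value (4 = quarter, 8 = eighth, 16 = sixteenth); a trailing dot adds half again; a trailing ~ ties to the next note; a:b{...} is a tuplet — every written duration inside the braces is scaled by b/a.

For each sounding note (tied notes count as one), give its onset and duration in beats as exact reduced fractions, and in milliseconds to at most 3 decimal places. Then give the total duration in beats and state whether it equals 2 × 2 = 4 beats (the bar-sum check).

1) 0.0ms=0b +66.298ms=1/5b
2) 66.298ms=1/5b +66.298ms=1/5b
3) 132.597ms=2/5b +132.597ms=2/5b
4) 265.193ms=4/5b +132.597ms=2/5b
5) 397.79ms=6/5b +132.597ms=2/5b
6) 530.387ms=8/5b +132.597ms=2/5b
7) 662.983ms=2b +124.309ms=3/8b
8) 787.293ms=19/8b +124.309ms=3/8b
9) 911.602ms=11/4b +248.619ms=3/4b
10) 1160.221ms=7/2b +165.746ms=1/2b
Σ=4b of 4 (181bpm 2/4) — PASS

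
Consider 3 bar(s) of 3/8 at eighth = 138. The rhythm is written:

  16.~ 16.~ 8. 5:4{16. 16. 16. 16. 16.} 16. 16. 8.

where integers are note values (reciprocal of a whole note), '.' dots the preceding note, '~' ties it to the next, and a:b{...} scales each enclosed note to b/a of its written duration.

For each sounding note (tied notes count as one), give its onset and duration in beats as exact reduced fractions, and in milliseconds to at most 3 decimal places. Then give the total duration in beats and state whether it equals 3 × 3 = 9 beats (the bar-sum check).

1) 0.0ms=0b +1304.348ms=3b
2) 1304.348ms=3b +260.87ms=3/5b
3) 1565.217ms=18/5b +260.87ms=3/5b
4) 1826.087ms=21/5b +260.87ms=3/5b
5) 2086.957ms=24/5b +260.87ms=3/5b
6) 2347.826ms=27/5b +260.87ms=3/5b
7) 2608.696ms=6b +326.087ms=3/4b
8) 2934.783ms=27/4b +326.087ms=3/4b
9) 3260.87ms=15/2b +652.174ms=3/2b
Σ=9b of 9 (138bpm 3/8) — PASS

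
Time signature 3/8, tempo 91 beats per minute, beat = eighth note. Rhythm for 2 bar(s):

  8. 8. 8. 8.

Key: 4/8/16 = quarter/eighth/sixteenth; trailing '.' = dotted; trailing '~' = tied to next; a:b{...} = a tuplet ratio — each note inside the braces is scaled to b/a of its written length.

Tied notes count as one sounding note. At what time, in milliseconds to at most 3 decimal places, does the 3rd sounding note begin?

1. 0.0ms @ 0 + 989.011ms (3/2)
2. 989.011ms @ 3/2 + 989.011ms (3/2)
3. 1978.022ms @ 3 + 989.011ms (3/2)
4. 2967.033ms @ 9/2 + 989.011ms (3/2)

note 3 onset = 3b = 1978.022ms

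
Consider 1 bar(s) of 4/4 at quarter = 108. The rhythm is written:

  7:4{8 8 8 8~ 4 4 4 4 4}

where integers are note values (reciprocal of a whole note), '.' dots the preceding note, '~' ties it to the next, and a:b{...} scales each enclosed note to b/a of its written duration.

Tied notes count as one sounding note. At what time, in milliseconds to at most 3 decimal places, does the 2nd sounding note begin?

note 2 onset = 2/7b = 158.73ms

1. 0.0ms @ 0 + 158.73ms (2/7)
2. 158.73ms @ 2/7 + 158.73ms (2/7)
3. 317.46ms @ 4/7 + 158.73ms (2/7)
4. 476.19ms @ 6/7 + 476.19ms (6/7)
5. 952.381ms @ 12/7 + 317.46ms (4/7)
6. 1269.841ms @ 16/7 + 317.46ms (4/7)
7. 1587.302ms @ 20/7 + 317.46ms (4/7)
8. 1904.762ms @ 24/7 + 317.46ms (4/7)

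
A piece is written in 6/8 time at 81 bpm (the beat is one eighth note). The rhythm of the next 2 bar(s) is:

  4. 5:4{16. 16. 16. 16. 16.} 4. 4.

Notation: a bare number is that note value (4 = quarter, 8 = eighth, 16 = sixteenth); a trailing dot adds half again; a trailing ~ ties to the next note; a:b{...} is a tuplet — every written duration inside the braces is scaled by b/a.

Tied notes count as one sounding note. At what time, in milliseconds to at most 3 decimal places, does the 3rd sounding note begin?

1. 0.0ms @ 0 + 2222.222ms (3)
2. 2222.222ms @ 3 + 444.444ms (3/5)
3. 2666.667ms @ 18/5 + 444.444ms (3/5)
4. 3111.111ms @ 21/5 + 444.444ms (3/5)
5. 3555.556ms @ 24/5 + 444.444ms (3/5)
6. 4000.0ms @ 27/5 + 444.444ms (3/5)
7. 4444.444ms @ 6 + 2222.222ms (3)
8. 6666.667ms @ 9 + 2222.222ms (3)

note 3 onset = 18/5b = 2666.667ms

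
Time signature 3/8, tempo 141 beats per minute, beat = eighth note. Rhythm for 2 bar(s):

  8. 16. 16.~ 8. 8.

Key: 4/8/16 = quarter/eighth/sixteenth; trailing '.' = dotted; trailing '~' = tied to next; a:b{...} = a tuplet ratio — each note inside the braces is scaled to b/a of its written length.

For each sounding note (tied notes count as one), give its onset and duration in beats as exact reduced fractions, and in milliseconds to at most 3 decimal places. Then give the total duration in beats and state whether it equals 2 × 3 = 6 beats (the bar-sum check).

1) 0.0ms=0b +638.298ms=3/2b
2) 638.298ms=3/2b +319.149ms=3/4b
3) 957.447ms=9/4b +957.447ms=9/4b
4) 1914.894ms=9/2b +638.298ms=3/2b
Σ=6b of 6 (141bpm 3/8) — PASS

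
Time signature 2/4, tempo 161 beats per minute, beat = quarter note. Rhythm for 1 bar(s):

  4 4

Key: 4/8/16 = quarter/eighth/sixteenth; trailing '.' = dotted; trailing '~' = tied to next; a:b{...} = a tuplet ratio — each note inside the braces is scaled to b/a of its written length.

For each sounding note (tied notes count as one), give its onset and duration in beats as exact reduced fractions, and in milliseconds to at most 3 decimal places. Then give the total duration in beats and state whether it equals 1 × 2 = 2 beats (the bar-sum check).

1) 0.0ms=0b +372.671ms=1b
2) 372.671ms=1b +372.671ms=1b
Σ=2b of 2 (161bpm 2/4) — PASS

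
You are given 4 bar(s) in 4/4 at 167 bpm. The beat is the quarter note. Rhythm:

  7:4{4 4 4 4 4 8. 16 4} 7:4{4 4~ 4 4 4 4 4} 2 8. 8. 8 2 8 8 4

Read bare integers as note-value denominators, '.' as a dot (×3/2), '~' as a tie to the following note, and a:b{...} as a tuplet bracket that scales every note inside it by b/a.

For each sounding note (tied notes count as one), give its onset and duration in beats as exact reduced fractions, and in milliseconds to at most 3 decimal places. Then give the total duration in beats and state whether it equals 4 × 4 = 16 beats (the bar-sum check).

1) 0.0ms=0b +205.304ms=4/7b
2) 205.304ms=4/7b +205.304ms=4/7b
3) 410.607ms=8/7b +205.304ms=4/7b
4) 615.911ms=12/7b +205.304ms=4/7b
5) 821.215ms=16/7b +205.304ms=4/7b
6) 1026.518ms=20/7b +153.978ms=3/7b
7) 1180.496ms=23/7b +51.326ms=1/7b
8) 1231.822ms=24/7b +205.304ms=4/7b
9) 1437.126ms=4b +205.304ms=4/7b
10) 1642.429ms=32/7b +410.607ms=8/7b
11) 2053.037ms=40/7b +205.304ms=4/7b
12) 2258.34ms=44/7b +205.304ms=4/7b
13) 2463.644ms=48/7b +205.304ms=4/7b
14) 2668.948ms=52/7b +205.304ms=4/7b
15) 2874.251ms=8b +718.563ms=2b
16) 3592.814ms=10b +269.461ms=3/4b
17) 3862.275ms=43/4b +269.461ms=3/4b
18) 4131.737ms=23/2b +179.641ms=1/2b
19) 4311.377ms=12b +718.563ms=2b
20) 5029.94ms=14b +179.641ms=1/2b
21) 5209.581ms=29/2b +179.641ms=1/2b
22) 5389.222ms=15b +359.281ms=1b
Σ=16b of 16 (167bpm 4/4) — PASS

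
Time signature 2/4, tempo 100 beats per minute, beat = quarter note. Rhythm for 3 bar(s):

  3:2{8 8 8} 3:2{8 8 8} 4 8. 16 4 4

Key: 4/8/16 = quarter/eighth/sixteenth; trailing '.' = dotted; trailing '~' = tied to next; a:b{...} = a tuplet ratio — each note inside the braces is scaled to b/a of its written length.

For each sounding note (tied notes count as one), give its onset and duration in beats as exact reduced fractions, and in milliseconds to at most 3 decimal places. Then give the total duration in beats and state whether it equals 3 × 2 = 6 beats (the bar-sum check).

1) 0.0ms=0b +200.0ms=1/3b
2) 200.0ms=1/3b +200.0ms=1/3b
3) 400.0ms=2/3b +200.0ms=1/3b
4) 600.0ms=1b +200.0ms=1/3b
5) 800.0ms=4/3b +200.0ms=1/3b
6) 1000.0ms=5/3b +200.0ms=1/3b
7) 1200.0ms=2b +600.0ms=1b
8) 1800.0ms=3b +450.0ms=3/4b
9) 2250.0ms=15/4b +150.0ms=1/4b
10) 2400.0ms=4b +600.0ms=1b
11) 3000.0ms=5b +600.0ms=1b
Σ=6b of 6 (100bpm 2/4) — PASS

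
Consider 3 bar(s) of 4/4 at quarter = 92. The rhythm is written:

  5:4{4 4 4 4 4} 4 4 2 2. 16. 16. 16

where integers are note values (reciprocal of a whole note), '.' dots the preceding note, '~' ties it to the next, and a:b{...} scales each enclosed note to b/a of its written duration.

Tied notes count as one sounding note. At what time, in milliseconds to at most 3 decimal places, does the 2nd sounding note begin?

1. 0.0ms @ 0 + 521.739ms (4/5)
2. 521.739ms @ 4/5 + 521.739ms (4/5)
3. 1043.478ms @ 8/5 + 521.739ms (4/5)
4. 1565.217ms @ 12/5 + 521.739ms (4/5)
5. 2086.957ms @ 16/5 + 521.739ms (4/5)
6. 2608.696ms @ 4 + 652.174ms (1)
7. 3260.87ms @ 5 + 652.174ms (1)
8. 3913.043ms @ 6 + 1304.348ms (2)
9. 5217.391ms @ 8 + 1956.522ms (3)
10. 7173.913ms @ 11 + 244.565ms (3/8)
11. 7418.478ms @ 91/8 + 244.565ms (3/8)
12. 7663.043ms @ 47/4 + 163.043ms (1/4)

note 2 onset = 4/5b = 521.739ms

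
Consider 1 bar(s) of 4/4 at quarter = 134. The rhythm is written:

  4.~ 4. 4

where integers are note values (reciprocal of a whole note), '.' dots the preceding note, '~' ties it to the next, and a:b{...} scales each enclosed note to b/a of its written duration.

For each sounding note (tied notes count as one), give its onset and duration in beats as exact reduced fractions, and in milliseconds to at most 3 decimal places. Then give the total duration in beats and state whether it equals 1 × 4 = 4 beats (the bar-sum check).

1) 0.0ms=0b +1343.284ms=3b
2) 1343.284ms=3b +447.761ms=1b
Σ=4b of 4 (134bpm 4/4) — PASS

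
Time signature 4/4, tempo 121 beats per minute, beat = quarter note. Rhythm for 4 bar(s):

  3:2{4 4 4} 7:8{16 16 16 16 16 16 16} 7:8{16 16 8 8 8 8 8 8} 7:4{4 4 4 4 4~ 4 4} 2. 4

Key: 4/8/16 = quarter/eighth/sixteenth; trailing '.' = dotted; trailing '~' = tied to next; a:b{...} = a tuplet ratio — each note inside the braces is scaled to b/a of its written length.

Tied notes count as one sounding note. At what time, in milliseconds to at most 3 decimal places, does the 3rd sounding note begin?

note 3 onset = 4/3b = 661.157ms

1. 0.0ms @ 0 + 330.579ms (2/3)
2. 330.579ms @ 2/3 + 330.579ms (2/3)
3. 661.157ms @ 4/3 + 330.579ms (2/3)
4. 991.736ms @ 2 + 141.677ms (2/7)
5. 1133.412ms @ 16/7 + 141.677ms (2/7)
6. 1275.089ms @ 18/7 + 141.677ms (2/7)
7. 1416.765ms @ 20/7 + 141.677ms (2/7)
8. 1558.442ms @ 22/7 + 141.677ms (2/7)
9. 1700.118ms @ 24/7 + 141.677ms (2/7)
10. 1841.795ms @ 26/7 + 141.677ms (2/7)
11. 1983.471ms @ 4 + 141.677ms (2/7)
12. 2125.148ms @ 30/7 + 141.677ms (2/7)
13. 2266.824ms @ 32/7 + 283.353ms (4/7)
14. 2550.177ms @ 36/7 + 283.353ms (4/7)
15. 2833.53ms @ 40/7 + 283.353ms (4/7)
16. 3116.883ms @ 44/7 + 283.353ms (4/7)
17. 3400.236ms @ 48/7 + 283.353ms (4/7)
18. 3683.589ms @ 52/7 + 283.353ms (4/7)
19. 3966.942ms @ 8 + 283.353ms (4/7)
20. 4250.295ms @ 60/7 + 283.353ms (4/7)
21. 4533.648ms @ 64/7 + 283.353ms (4/7)
22. 4817.001ms @ 68/7 + 283.353ms (4/7)
23. 5100.354ms @ 72/7 + 566.706ms (8/7)
24. 5667.06ms @ 80/7 + 283.353ms (4/7)
25. 5950.413ms @ 12 + 1487.603ms (3)
26. 7438.017ms @ 15 + 495.868ms (1)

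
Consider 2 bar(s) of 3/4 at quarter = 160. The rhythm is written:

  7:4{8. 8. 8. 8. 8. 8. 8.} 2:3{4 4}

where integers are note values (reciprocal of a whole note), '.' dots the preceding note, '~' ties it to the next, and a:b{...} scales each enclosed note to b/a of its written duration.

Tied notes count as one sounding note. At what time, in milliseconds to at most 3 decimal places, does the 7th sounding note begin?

note 7 onset = 18/7b = 964.286ms

1. 0.0ms @ 0 + 160.714ms (3/7)
2. 160.714ms @ 3/7 + 160.714ms (3/7)
3. 321.429ms @ 6/7 + 160.714ms (3/7)
4. 482.143ms @ 9/7 + 160.714ms (3/7)
5. 642.857ms @ 12/7 + 160.714ms (3/7)
6. 803.571ms @ 15/7 + 160.714ms (3/7)
7. 964.286ms @ 18/7 + 160.714ms (3/7)
8. 1125.0ms @ 3 + 562.5ms (3/2)
9. 1687.5ms @ 9/2 + 562.5ms (3/2)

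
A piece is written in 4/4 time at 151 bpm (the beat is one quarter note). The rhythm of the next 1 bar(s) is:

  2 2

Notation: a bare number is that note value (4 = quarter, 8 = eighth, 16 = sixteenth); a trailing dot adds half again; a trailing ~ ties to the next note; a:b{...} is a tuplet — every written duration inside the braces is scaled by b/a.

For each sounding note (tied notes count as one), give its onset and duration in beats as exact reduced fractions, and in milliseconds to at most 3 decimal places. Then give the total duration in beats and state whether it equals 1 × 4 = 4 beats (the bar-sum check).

1) 0.0ms=0b +794.702ms=2b
2) 794.702ms=2b +794.702ms=2b
Σ=4b of 4 (151bpm 4/4) — PASS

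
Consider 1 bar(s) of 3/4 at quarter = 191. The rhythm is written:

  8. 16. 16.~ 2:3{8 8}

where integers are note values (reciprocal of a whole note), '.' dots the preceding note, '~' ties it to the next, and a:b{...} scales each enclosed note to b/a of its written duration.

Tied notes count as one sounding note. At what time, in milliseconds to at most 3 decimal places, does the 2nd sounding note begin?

note 2 onset = 3/4b = 235.602ms

1. 0.0ms @ 0 + 235.602ms (3/4)
2. 235.602ms @ 3/4 + 117.801ms (3/8)
3. 353.403ms @ 9/8 + 353.403ms (9/8)
4. 706.806ms @ 9/4 + 235.602ms (3/4)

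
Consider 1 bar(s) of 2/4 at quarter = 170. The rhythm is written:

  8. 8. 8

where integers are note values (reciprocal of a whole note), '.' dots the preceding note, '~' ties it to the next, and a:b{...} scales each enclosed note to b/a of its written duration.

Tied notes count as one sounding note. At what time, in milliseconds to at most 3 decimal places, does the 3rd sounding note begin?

note 3 onset = 3/2b = 529.412ms

1. 0.0ms @ 0 + 264.706ms (3/4)
2. 264.706ms @ 3/4 + 264.706ms (3/4)
3. 529.412ms @ 3/2 + 176.471ms (1/2)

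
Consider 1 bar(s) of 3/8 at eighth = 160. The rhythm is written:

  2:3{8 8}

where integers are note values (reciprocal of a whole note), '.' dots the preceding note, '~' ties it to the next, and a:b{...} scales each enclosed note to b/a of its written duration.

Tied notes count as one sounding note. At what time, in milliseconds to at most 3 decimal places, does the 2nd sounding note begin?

note 2 onset = 3/2b = 562.5ms

1. 0.0ms @ 0 + 562.5ms (3/2)
2. 562.5ms @ 3/2 + 562.5ms (3/2)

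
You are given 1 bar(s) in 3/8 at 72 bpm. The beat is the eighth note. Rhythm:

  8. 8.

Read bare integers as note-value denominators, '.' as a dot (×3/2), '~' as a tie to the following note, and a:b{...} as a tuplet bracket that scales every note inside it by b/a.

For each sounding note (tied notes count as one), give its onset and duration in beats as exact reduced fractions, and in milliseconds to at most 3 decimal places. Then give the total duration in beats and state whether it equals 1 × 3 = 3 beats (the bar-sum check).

1) 0.0ms=0b +1250.0ms=3/2b
2) 1250.0ms=3/2b +1250.0ms=3/2b
Σ=3b of 3 (72bpm 3/8) — PASS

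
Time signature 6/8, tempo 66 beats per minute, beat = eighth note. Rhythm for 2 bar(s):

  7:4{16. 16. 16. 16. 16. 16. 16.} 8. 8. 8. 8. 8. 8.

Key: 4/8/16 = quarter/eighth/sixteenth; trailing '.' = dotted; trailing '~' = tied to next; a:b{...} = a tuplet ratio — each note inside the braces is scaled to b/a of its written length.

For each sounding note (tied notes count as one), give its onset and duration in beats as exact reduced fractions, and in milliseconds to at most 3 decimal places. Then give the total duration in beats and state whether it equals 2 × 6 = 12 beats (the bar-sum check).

1) 0.0ms=0b +389.61ms=3/7b
2) 389.61ms=3/7b +389.61ms=3/7b
3) 779.221ms=6/7b +389.61ms=3/7b
4) 1168.831ms=9/7b +389.61ms=3/7b
5) 1558.442ms=12/7b +389.61ms=3/7b
6) 1948.052ms=15/7b +389.61ms=3/7b
7) 2337.662ms=18/7b +389.61ms=3/7b
8) 2727.273ms=3b +1363.636ms=3/2b
9) 4090.909ms=9/2b +1363.636ms=3/2b
10) 5454.545ms=6b +1363.636ms=3/2b
11) 6818.182ms=15/2b +1363.636ms=3/2b
12) 8181.818ms=9b +1363.636ms=3/2b
13) 9545.455ms=21/2b +1363.636ms=3/2b
Σ=12b of 12 (66bpm 6/8) — PASS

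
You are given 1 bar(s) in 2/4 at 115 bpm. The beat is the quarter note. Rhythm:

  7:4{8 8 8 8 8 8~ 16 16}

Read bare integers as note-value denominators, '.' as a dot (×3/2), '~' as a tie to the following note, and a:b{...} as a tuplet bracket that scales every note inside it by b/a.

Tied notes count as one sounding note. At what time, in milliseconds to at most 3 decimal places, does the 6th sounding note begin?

note 6 onset = 10/7b = 745.342ms

1. 0.0ms @ 0 + 149.068ms (2/7)
2. 149.068ms @ 2/7 + 149.068ms (2/7)
3. 298.137ms @ 4/7 + 149.068ms (2/7)
4. 447.205ms @ 6/7 + 149.068ms (2/7)
5. 596.273ms @ 8/7 + 149.068ms (2/7)
6. 745.342ms @ 10/7 + 223.602ms (3/7)
7. 968.944ms @ 13/7 + 74.534ms (1/7)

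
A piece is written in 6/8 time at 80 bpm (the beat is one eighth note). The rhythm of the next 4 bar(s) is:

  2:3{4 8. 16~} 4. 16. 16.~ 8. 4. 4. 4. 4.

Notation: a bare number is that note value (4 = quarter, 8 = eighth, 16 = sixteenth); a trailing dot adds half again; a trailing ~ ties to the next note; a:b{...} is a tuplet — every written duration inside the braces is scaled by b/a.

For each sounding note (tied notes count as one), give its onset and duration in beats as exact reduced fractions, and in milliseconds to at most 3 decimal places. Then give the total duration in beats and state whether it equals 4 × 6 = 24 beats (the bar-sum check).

1) 0.0ms=0b +2250.0ms=3b
2) 2250.0ms=3b +1687.5ms=9/4b
3) 3937.5ms=21/4b +2812.5ms=15/4b
4) 6750.0ms=9b +562.5ms=3/4b
5) 7312.5ms=39/4b +1687.5ms=9/4b
6) 9000.0ms=12b +2250.0ms=3b
7) 11250.0ms=15b +2250.0ms=3b
8) 13500.0ms=18b +2250.0ms=3b
9) 15750.0ms=21b +2250.0ms=3b
Σ=24b of 24 (80bpm 6/8) — PASS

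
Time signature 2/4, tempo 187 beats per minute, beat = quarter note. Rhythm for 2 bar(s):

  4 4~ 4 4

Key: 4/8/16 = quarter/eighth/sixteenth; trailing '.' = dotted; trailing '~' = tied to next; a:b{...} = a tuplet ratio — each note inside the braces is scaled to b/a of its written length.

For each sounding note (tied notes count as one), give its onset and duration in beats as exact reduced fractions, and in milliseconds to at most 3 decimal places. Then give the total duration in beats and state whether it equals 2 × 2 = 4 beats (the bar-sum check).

1) 0.0ms=0b +320.856ms=1b
2) 320.856ms=1b +641.711ms=2b
3) 962.567ms=3b +320.856ms=1b
Σ=4b of 4 (187bpm 2/4) — PASS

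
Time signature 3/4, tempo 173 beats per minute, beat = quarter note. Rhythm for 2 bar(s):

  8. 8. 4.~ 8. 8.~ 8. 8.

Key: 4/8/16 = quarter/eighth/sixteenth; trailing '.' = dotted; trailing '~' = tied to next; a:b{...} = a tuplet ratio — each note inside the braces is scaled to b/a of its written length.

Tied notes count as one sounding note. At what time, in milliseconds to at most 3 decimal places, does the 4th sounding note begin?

1. 0.0ms @ 0 + 260.116ms (3/4)
2. 260.116ms @ 3/4 + 260.116ms (3/4)
3. 520.231ms @ 3/2 + 780.347ms (9/4)
4. 1300.578ms @ 15/4 + 520.231ms (3/2)
5. 1820.809ms @ 21/4 + 260.116ms (3/4)

note 4 onset = 15/4b = 1300.578ms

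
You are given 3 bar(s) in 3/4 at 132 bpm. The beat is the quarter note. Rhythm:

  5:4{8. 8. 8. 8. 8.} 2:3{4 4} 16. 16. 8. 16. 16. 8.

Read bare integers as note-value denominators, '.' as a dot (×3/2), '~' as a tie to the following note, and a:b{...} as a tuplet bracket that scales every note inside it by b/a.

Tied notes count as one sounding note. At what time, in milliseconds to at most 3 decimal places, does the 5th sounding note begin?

note 5 onset = 12/5b = 1090.909ms

1. 0.0ms @ 0 + 272.727ms (3/5)
2. 272.727ms @ 3/5 + 272.727ms (3/5)
3. 545.455ms @ 6/5 + 272.727ms (3/5)
4. 818.182ms @ 9/5 + 272.727ms (3/5)
5. 1090.909ms @ 12/5 + 272.727ms (3/5)
6. 1363.636ms @ 3 + 681.818ms (3/2)
7. 2045.455ms @ 9/2 + 681.818ms (3/2)
8. 2727.273ms @ 6 + 170.455ms (3/8)
9. 2897.727ms @ 51/8 + 170.455ms (3/8)
10. 3068.182ms @ 27/4 + 340.909ms (3/4)
11. 3409.091ms @ 15/2 + 170.455ms (3/8)
12. 3579.545ms @ 63/8 + 170.455ms (3/8)
13. 3750.0ms @ 33/4 + 340.909ms (3/4)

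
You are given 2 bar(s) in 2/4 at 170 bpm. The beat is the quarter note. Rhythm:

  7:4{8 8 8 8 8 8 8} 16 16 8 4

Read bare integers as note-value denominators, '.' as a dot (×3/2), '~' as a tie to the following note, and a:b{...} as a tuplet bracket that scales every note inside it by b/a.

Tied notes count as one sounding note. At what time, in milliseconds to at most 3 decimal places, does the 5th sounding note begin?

note 5 onset = 8/7b = 403.361ms

1. 0.0ms @ 0 + 100.84ms (2/7)
2. 100.84ms @ 2/7 + 100.84ms (2/7)
3. 201.681ms @ 4/7 + 100.84ms (2/7)
4. 302.521ms @ 6/7 + 100.84ms (2/7)
5. 403.361ms @ 8/7 + 100.84ms (2/7)
6. 504.202ms @ 10/7 + 100.84ms (2/7)
7. 605.042ms @ 12/7 + 100.84ms (2/7)
8. 705.882ms @ 2 + 88.235ms (1/4)
9. 794.118ms @ 9/4 + 88.235ms (1/4)
10. 882.353ms @ 5/2 + 176.471ms (1/2)
11. 1058.824ms @ 3 + 352.941ms (1)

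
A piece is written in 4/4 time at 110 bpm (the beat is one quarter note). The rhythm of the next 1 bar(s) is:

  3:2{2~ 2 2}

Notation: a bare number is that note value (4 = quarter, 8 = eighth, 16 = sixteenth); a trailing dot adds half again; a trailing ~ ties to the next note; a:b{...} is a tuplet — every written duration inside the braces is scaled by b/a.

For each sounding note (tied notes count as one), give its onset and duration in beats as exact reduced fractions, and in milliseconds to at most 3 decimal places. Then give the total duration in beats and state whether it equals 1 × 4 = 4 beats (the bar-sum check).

1) 0.0ms=0b +1454.545ms=8/3b
2) 1454.545ms=8/3b +727.273ms=4/3b
Σ=4b of 4 (110bpm 4/4) — PASS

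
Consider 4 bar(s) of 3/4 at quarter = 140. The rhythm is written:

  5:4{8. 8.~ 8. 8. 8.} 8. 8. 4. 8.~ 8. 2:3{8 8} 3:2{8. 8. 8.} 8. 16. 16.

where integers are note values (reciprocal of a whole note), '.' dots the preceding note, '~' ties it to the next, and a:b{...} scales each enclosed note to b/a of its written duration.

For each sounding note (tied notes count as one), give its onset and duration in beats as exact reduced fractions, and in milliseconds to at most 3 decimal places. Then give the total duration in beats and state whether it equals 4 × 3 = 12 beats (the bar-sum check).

1) 0.0ms=0b +257.143ms=3/5b
2) 257.143ms=3/5b +514.286ms=6/5b
3) 771.429ms=9/5b +257.143ms=3/5b
4) 1028.571ms=12/5b +257.143ms=3/5b
5) 1285.714ms=3b +321.429ms=3/4b
6) 1607.143ms=15/4b +321.429ms=3/4b
7) 1928.571ms=9/2b +642.857ms=3/2b
8) 2571.429ms=6b +642.857ms=3/2b
9) 3214.286ms=15/2b +321.429ms=3/4b
10) 3535.714ms=33/4b +321.429ms=3/4b
11) 3857.143ms=9b +214.286ms=1/2b
12) 4071.429ms=19/2b +214.286ms=1/2b
13) 4285.714ms=10b +214.286ms=1/2b
14) 4500.0ms=21/2b +321.429ms=3/4b
15) 4821.429ms=45/4b +160.714ms=3/8b
16) 4982.143ms=93/8b +160.714ms=3/8b
Σ=12b of 12 (140bpm 3/4) — PASS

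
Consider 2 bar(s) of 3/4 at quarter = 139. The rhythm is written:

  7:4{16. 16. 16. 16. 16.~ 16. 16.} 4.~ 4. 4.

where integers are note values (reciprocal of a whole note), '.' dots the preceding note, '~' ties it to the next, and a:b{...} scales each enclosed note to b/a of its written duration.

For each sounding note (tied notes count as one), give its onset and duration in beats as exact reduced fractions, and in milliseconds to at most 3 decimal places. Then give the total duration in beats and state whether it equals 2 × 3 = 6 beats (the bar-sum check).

1) 0.0ms=0b +92.497ms=3/14b
2) 92.497ms=3/14b +92.497ms=3/14b
3) 184.995ms=3/7b +92.497ms=3/14b
4) 277.492ms=9/14b +92.497ms=3/14b
5) 369.99ms=6/7b +184.995ms=3/7b
6) 554.985ms=9/7b +92.497ms=3/14b
7) 647.482ms=3/2b +1294.964ms=3b
8) 1942.446ms=9/2b +647.482ms=3/2b
Σ=6b of 6 (139bpm 3/4) — PASS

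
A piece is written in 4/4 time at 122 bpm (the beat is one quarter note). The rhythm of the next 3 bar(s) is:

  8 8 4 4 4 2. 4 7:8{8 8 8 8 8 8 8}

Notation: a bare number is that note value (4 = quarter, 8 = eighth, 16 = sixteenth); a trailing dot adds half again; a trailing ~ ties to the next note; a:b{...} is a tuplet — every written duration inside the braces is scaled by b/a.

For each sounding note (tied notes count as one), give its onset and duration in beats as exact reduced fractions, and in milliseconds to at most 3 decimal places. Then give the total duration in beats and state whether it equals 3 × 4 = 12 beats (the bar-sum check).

1) 0.0ms=0b +245.902ms=1/2b
2) 245.902ms=1/2b +245.902ms=1/2b
3) 491.803ms=1b +491.803ms=1b
4) 983.607ms=2b +491.803ms=1b
5) 1475.41ms=3b +491.803ms=1b
6) 1967.213ms=4b +1475.41ms=3b
7) 3442.623ms=7b +491.803ms=1b
8) 3934.426ms=8b +281.03ms=4/7b
9) 4215.457ms=60/7b +281.03ms=4/7b
10) 4496.487ms=64/7b +281.03ms=4/7b
11) 4777.518ms=68/7b +281.03ms=4/7b
12) 5058.548ms=72/7b +281.03ms=4/7b
13) 5339.578ms=76/7b +281.03ms=4/7b
14) 5620.609ms=80/7b +281.03ms=4/7b
Σ=12b of 12 (122bpm 4/4) — PASS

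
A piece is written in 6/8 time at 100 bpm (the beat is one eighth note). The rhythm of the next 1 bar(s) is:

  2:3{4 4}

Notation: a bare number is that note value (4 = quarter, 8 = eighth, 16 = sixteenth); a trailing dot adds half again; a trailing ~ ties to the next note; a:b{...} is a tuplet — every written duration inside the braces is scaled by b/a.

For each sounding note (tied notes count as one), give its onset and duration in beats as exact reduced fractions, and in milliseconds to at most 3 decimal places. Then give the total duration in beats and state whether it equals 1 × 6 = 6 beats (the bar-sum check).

1) 0.0ms=0b +1800.0ms=3b
2) 1800.0ms=3b +1800.0ms=3b
Σ=6b of 6 (100bpm 6/8) — PASS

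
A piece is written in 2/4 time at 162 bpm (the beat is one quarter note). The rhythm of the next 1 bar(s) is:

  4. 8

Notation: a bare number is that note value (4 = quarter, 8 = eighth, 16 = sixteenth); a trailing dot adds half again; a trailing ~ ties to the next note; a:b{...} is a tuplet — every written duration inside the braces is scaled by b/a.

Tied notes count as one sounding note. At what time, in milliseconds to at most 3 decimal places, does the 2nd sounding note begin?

note 2 onset = 3/2b = 555.556ms

1. 0.0ms @ 0 + 555.556ms (3/2)
2. 555.556ms @ 3/2 + 185.185ms (1/2)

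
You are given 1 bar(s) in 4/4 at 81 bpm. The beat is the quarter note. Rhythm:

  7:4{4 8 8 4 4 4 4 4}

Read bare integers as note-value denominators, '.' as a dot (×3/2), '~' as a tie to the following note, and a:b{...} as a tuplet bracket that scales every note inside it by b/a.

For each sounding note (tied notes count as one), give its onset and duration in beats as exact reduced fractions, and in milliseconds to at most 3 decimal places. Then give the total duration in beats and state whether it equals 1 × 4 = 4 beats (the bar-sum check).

1) 0.0ms=0b +423.28ms=4/7b
2) 423.28ms=4/7b +211.64ms=2/7b
3) 634.921ms=6/7b +211.64ms=2/7b
4) 846.561ms=8/7b +423.28ms=4/7b
5) 1269.841ms=12/7b +423.28ms=4/7b
6) 1693.122ms=16/7b +423.28ms=4/7b
7) 2116.402ms=20/7b +423.28ms=4/7b
8) 2539.683ms=24/7b +423.28ms=4/7b
Σ=4b of 4 (81bpm 4/4) — PASS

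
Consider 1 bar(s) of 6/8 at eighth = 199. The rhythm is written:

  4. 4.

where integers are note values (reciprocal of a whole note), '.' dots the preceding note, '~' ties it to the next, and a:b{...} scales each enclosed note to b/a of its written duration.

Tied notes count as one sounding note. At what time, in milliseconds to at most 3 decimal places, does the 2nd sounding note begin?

1. 0.0ms @ 0 + 904.523ms (3)
2. 904.523ms @ 3 + 904.523ms (3)

note 2 onset = 3b = 904.523ms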